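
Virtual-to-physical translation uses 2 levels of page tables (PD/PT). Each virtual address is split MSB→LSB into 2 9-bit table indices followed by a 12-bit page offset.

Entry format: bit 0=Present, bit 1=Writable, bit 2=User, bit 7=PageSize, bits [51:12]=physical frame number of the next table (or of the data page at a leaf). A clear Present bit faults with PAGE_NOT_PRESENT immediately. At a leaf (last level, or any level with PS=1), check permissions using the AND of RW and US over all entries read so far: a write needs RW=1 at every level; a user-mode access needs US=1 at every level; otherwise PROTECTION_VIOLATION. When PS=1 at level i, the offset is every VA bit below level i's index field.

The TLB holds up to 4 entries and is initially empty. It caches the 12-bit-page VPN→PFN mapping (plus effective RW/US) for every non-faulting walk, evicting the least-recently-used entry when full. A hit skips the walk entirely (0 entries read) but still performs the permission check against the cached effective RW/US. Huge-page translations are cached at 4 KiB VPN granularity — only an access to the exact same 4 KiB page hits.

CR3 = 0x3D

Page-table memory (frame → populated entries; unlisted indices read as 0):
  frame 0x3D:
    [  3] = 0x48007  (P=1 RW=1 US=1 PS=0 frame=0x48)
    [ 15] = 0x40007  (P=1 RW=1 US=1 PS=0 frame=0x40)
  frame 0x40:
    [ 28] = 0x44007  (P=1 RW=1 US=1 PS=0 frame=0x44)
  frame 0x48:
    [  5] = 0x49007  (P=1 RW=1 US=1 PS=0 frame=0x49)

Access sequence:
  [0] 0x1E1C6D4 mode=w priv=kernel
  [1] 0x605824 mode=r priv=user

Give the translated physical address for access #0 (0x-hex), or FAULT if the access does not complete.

Walk each access:
#0 VA=0x1E1C6D4 (w,kernel):
  L0: frame=0x3D idx=15 entry=0x40007 [P=1 RW=1 US=1 PS=0]
  L1: frame=0x40 idx=28 entry=0x44007 [P=1 RW=1 US=1 PS=0]
  ✓ 0x446D4  — 2 lookups
#1 VA=0x605824 (r,user):
  L0: frame=0x3D idx=3 entry=0x48007 [P=1 RW=1 US=1 PS=0]
  L1: frame=0x48 idx=5 entry=0x49007 [P=1 RW=1 US=1 PS=0]
  ✓ 0x49824  — 2 lookups

Access #0 PA: 0x446D4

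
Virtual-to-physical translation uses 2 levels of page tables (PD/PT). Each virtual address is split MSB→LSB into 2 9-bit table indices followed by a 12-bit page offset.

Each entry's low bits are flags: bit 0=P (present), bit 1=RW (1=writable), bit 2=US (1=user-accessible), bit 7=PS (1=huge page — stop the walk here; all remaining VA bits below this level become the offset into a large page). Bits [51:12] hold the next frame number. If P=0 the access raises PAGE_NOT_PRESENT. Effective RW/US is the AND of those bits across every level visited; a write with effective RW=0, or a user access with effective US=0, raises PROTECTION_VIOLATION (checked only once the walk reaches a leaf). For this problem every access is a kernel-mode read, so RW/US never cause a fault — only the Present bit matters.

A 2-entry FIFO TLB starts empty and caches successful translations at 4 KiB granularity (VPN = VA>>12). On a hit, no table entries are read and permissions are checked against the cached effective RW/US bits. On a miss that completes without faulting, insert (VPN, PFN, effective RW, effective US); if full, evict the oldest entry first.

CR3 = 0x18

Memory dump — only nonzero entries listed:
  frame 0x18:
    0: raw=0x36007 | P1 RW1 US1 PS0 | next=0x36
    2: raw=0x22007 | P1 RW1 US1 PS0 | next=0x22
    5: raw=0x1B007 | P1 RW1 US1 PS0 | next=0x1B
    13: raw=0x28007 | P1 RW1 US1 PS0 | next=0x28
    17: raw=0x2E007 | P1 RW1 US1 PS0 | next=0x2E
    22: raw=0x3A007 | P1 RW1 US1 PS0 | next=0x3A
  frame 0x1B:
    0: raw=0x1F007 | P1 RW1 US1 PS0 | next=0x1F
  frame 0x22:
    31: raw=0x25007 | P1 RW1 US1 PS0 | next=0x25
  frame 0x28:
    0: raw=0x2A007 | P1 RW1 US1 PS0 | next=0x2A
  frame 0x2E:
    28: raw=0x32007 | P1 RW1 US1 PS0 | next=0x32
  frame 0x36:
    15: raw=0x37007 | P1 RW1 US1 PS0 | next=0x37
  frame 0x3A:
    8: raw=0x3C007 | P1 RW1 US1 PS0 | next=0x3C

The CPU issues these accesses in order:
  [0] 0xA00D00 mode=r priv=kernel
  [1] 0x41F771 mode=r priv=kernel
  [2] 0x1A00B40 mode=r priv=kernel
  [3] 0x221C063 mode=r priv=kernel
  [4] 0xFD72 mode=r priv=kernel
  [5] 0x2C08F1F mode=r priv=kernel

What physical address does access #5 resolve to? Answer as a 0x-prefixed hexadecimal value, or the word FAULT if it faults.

Walk each access:
#0 VA=0xA00D00 (r,kernel):
  L0: frame=0x18 idx=5 entry=0x1B007 [P=1 RW=1 US=1 PS=0]
  L1: frame=0x1B idx=0 entry=0x1F007 [P=1 RW=1 US=1 PS=0]
  ⇒ phys 0x1FD00  [2 reads]
#1 VA=0x41F771 (r,kernel):
  L0: frame=0x18 idx=2 entry=0x22007 [P=1 RW=1 US=1 PS=0]
  L1: frame=0x22 idx=31 entry=0x25007 [P=1 RW=1 US=1 PS=0]
  ⇒ phys 0x25771  [2 reads]
#2 VA=0x1A00B40 (r,kernel):
  L0: frame=0x18 idx=13 entry=0x28007 [P=1 RW=1 US=1 PS=0]
  L1: frame=0x28 idx=0 entry=0x2A007 [P=1 RW=1 US=1 PS=0]
  ⇒ phys 0x2AB40  [2 reads]
#3 VA=0x221C063 (r,kernel):
  L0: frame=0x18 idx=17 entry=0x2E007 [P=1 RW=1 US=1 PS=0]
  L1: frame=0x2E idx=28 entry=0x32007 [P=1 RW=1 US=1 PS=0]
  ⇒ phys 0x32063  [2 reads]
#4 VA=0xFD72 (r,kernel):
  L0: frame=0x18 idx=0 entry=0x36007 [P=1 RW=1 US=1 PS=0]
  L1: frame=0x36 idx=15 entry=0x37007 [P=1 RW=1 US=1 PS=0]
  ⇒ phys 0x37D72  [2 reads]
#5 VA=0x2C08F1F (r,kernel):
  L0: frame=0x18 idx=22 entry=0x3A007 [P=1 RW=1 US=1 PS=0]
  L1: frame=0x3A idx=8 entry=0x3C007 [P=1 RW=1 US=1 PS=0]
  ⇒ phys 0x3CF1F  [2 reads]

Access #5 PA: 0x3CF1F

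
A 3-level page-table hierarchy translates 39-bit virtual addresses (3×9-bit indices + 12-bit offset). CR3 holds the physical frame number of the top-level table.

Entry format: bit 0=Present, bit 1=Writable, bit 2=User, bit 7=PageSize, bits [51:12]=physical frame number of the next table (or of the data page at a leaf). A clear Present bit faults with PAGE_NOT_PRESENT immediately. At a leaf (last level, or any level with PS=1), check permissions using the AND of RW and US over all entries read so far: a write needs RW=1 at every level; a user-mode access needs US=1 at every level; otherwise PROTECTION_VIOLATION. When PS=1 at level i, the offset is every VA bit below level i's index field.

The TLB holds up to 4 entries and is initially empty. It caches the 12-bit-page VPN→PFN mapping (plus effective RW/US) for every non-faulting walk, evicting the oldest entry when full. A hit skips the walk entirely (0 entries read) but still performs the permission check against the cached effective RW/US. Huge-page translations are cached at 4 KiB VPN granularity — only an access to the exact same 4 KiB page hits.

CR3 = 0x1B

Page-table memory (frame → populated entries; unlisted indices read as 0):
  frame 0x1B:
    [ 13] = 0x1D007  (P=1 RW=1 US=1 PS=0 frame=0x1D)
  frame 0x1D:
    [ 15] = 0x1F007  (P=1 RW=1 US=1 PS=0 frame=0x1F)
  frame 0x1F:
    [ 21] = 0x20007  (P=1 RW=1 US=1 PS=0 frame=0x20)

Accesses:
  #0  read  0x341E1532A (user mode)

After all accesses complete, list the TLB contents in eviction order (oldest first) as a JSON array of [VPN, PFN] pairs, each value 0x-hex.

Per-access translation:
#0 VA=0x341E1532A (r,user):
  L0 @0x1B[13] → 0x1D007  P=1,RW=1,US=1,PS=0
  L1 @0x1D[15] → 0x1F007  P=1,RW=1,US=1,PS=0
  L2 @0x1F[21] → 0x20007  P=1,RW=1,US=1,PS=0
  ✓ 0x2032A  — 3 lookups

TLB: [["0x341E15", "0x20"]]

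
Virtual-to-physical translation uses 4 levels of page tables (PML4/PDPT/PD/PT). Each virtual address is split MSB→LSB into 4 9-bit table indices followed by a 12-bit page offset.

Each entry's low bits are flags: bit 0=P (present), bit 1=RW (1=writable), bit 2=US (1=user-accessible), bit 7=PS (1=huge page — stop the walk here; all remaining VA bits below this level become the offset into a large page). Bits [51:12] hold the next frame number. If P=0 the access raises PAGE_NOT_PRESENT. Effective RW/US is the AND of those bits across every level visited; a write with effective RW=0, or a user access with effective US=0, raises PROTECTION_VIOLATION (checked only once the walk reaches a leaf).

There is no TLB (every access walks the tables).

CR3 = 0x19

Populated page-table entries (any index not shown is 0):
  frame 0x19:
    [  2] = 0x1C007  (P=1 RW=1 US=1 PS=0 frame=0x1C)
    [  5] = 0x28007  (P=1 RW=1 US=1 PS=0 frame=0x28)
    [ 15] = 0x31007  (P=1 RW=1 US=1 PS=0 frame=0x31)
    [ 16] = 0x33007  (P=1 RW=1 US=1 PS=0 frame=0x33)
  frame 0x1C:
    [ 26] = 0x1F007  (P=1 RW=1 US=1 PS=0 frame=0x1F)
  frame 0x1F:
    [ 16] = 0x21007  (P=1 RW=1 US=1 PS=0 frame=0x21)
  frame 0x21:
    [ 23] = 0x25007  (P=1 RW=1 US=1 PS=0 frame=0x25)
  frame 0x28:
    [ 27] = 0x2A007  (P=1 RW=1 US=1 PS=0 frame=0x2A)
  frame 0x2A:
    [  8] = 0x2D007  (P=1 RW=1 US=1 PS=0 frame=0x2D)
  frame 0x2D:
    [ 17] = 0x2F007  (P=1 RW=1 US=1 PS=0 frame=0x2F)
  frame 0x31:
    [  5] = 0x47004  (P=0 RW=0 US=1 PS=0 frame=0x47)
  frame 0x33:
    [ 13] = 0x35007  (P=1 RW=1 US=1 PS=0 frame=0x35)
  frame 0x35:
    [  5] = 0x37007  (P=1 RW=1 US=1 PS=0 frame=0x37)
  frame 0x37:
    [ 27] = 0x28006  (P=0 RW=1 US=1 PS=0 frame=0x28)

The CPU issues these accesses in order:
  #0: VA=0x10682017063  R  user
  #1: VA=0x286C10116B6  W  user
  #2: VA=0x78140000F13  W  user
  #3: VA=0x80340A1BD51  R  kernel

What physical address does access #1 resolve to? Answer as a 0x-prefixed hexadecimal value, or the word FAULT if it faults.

Per-access translation:
#0 VA=0x10682017063 (r,user):
  L0 @0x19[2] → 0x1C007  P=1,RW=1,US=1,PS=0
  L1 @0x1C[26] → 0x1F007  P=1,RW=1,US=1,PS=0
  L2 @0x1F[16] → 0x21007  P=1,RW=1,US=1,PS=0
  L3 @0x21[23] → 0x25007  P=1,RW=1,US=1,PS=0
  → PA=0x25063  (4 entries read)
#1 VA=0x286C10116B6 (w,user):
  L0 @0x19[5] → 0x28007  P=1,RW=1,US=1,PS=0
  L1 @0x28[27] → 0x2A007  P=1,RW=1,US=1,PS=0
  L2 @0x2A[8] → 0x2D007  P=1,RW=1,US=1,PS=0
  L3 @0x2D[17] → 0x2F007  P=1,RW=1,US=1,PS=0
  → PA=0x2F6B6  (4 entries read)
#2 VA=0x78140000F13 (w,user):
  L0 @0x19[15] → 0x31007  P=1,RW=1,US=1,PS=0
  L1 @0x31[5] → 0x47004  P=0,RW=0,US=1,PS=0
  ✗ PAGE_NOT_PRESENT  [2 reads]
#3 VA=0x80340A1BD51 (r,kernel):
  L0 @0x19[16] → 0x33007  P=1,RW=1,US=1,PS=0
  L1 @0x33[13] → 0x35007  P=1,RW=1,US=1,PS=0
  L2 @0x35[5] → 0x37007  P=1,RW=1,US=1,PS=0
  L3 @0x37[27] → 0x28006  P=0,RW=1,US=1,PS=0
  ✗ PAGE_NOT_PRESENT  [4 reads]

Access #1 PA: 0x2F6B6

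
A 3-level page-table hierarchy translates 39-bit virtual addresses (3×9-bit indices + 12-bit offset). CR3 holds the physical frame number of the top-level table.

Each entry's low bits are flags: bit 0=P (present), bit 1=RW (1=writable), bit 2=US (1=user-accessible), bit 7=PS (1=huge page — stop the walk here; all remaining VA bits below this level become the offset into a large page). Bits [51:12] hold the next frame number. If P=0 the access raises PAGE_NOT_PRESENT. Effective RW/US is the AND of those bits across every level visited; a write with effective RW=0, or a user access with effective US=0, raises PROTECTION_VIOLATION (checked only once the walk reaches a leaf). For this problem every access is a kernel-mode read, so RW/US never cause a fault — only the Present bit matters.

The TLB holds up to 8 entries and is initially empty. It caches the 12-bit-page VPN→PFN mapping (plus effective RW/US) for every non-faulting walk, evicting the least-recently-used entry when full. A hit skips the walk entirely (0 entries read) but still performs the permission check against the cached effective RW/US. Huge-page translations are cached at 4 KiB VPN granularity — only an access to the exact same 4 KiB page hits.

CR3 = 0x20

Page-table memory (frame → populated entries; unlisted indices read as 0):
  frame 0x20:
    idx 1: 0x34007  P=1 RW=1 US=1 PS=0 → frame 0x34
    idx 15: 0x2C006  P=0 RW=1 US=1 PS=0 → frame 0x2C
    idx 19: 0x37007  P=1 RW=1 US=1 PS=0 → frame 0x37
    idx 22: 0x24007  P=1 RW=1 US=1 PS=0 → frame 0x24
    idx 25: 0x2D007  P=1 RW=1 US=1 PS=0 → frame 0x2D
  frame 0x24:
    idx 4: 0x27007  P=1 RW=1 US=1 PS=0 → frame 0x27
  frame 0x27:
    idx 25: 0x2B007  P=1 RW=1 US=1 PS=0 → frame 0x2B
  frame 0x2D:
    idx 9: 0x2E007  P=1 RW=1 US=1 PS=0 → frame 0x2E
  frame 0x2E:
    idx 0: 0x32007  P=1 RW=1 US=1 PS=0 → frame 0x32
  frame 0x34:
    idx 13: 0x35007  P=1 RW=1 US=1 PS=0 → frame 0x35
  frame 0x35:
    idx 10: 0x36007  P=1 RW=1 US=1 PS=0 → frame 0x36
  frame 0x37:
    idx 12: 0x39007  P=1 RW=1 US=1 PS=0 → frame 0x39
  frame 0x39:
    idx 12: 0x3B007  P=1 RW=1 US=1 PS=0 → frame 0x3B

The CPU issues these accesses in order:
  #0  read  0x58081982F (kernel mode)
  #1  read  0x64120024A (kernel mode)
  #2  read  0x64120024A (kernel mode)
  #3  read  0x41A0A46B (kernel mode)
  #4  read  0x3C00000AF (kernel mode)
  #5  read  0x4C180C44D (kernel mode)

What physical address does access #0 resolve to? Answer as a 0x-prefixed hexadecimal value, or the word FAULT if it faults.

Walk each access:
#0 VA=0x58081982F (r,kernel):
  L0 @0x20[22] → 0x24007  P=1,RW=1,US=1,PS=0
  L1 @0x24[4] → 0x27007  P=1,RW=1,US=1,PS=0
  L2 @0x27[25] → 0x2B007  P=1,RW=1,US=1,PS=0
  ✓ 0x2B82F  — 3 lookups
#1 VA=0x64120024A (r,kernel):
  L0 @0x20[25] → 0x2D007  P=1,RW=1,US=1,PS=0
  L1 @0x2D[9] → 0x2E007  P=1,RW=1,US=1,PS=0
  L2 @0x2E[0] → 0x32007  P=1,RW=1,US=1,PS=0
  ✓ 0x3224A  — 3 lookups
#2 VA=0x64120024A (r,kernel):
  TLB hit vpn=0x641200 → PA=0x3224A
#3 VA=0x41A0A46B (r,kernel):
  L0 @0x20[1] → 0x34007  P=1,RW=1,US=1,PS=0
  L1 @0x34[13] → 0x35007  P=1,RW=1,US=1,PS=0
  L2 @0x35[10] → 0x36007  P=1,RW=1,US=1,PS=0
  ✓ 0x3646B  — 3 lookups
#4 VA=0x3C00000AF (r,kernel):
  L0 @0x20[15] → 0x2C006  P=0,RW=1,US=1,PS=0
  ⇒ fault: PAGE_NOT_PRESENT  — 1 lookups
#5 VA=0x4C180C44D (r,kernel):
  L0 @0x20[19] → 0x37007  P=1,RW=1,US=1,PS=0
  L1 @0x37[12] → 0x39007  P=1,RW=1,US=1,PS=0
  L2 @0x39[12] → 0x3B007  P=1,RW=1,US=1,PS=0
  ✓ 0x3B44D  — 3 lookups

Access #0 PA: 0x2B82F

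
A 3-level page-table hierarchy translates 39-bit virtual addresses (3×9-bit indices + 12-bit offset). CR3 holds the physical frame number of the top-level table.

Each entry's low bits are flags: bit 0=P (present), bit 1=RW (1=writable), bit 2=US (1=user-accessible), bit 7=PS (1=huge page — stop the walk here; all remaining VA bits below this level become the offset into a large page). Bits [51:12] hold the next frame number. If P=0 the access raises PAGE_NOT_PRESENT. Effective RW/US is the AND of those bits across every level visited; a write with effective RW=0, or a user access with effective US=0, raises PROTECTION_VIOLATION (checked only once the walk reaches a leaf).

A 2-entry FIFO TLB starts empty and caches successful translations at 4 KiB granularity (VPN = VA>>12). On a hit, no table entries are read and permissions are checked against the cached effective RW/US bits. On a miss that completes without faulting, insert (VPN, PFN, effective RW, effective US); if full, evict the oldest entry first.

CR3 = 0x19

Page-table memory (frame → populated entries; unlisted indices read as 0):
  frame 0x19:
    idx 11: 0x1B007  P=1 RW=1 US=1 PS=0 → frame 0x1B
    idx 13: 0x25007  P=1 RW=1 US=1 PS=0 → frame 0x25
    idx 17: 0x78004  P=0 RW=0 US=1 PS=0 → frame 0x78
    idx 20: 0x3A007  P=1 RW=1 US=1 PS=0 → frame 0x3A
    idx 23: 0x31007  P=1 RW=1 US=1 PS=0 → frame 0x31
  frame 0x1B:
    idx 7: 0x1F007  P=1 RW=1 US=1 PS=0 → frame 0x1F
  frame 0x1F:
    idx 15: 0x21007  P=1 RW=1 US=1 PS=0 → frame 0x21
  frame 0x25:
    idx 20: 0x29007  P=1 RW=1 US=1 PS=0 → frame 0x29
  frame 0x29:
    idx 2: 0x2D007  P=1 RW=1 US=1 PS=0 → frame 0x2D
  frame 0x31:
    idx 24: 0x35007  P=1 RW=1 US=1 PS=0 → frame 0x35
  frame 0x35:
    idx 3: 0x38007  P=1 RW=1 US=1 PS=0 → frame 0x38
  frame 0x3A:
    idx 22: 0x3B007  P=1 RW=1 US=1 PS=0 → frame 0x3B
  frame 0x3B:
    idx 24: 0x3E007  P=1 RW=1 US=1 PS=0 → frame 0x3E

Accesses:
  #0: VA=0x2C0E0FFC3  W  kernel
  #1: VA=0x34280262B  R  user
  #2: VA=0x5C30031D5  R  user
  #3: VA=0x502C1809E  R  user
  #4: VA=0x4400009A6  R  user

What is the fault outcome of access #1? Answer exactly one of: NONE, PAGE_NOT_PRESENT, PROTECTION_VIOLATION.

Walk each access:
#0 VA=0x2C0E0FFC3 (w,kernel):
  L0: frame=0x19 idx=11 entry=0x1B007 [P=1 RW=1 US=1 PS=0]
  L1: frame=0x1B idx=7 entry=0x1F007 [P=1 RW=1 US=1 PS=0]
  L2: frame=0x1F idx=15 entry=0x21007 [P=1 RW=1 US=1 PS=0]
  ✓ 0x21FC3  — 3 lookups
#1 VA=0x34280262B (r,user):
  L0: frame=0x19 idx=13 entry=0x25007 [P=1 RW=1 US=1 PS=0]
  L1: frame=0x25 idx=20 entry=0x29007 [P=1 RW=1 US=1 PS=0]
  L2: frame=0x29 idx=2 entry=0x2D007 [P=1 RW=1 US=1 PS=0]
  ✓ 0x2D62B  — 3 lookups
#2 VA=0x5C30031D5 (r,user):
  L0: frame=0x19 idx=23 entry=0x31007 [P=1 RW=1 US=1 PS=0]
  L1: frame=0x31 idx=24 entry=0x35007 [P=1 RW=1 US=1 PS=0]
  L2: frame=0x35 idx=3 entry=0x38007 [P=1 RW=1 US=1 PS=0]
  ✓ 0x381D5  — 3 lookups
#3 VA=0x502C1809E (r,user):
  L0: frame=0x19 idx=20 entry=0x3A007 [P=1 RW=1 US=1 PS=0]
  L1: frame=0x3A idx=22 entry=0x3B007 [P=1 RW=1 US=1 PS=0]
  L2: frame=0x3B idx=24 entry=0x3E007 [P=1 RW=1 US=1 PS=0]
  ✓ 0x3E09E  — 3 lookups
#4 VA=0x4400009A6 (r,user):
  L0: frame=0x19 idx=17 entry=0x78004 [P=0 RW=0 US=1 PS=0]
  ✗ PAGE_NOT_PRESENT  [1 reads]

Access #1 fault: NONE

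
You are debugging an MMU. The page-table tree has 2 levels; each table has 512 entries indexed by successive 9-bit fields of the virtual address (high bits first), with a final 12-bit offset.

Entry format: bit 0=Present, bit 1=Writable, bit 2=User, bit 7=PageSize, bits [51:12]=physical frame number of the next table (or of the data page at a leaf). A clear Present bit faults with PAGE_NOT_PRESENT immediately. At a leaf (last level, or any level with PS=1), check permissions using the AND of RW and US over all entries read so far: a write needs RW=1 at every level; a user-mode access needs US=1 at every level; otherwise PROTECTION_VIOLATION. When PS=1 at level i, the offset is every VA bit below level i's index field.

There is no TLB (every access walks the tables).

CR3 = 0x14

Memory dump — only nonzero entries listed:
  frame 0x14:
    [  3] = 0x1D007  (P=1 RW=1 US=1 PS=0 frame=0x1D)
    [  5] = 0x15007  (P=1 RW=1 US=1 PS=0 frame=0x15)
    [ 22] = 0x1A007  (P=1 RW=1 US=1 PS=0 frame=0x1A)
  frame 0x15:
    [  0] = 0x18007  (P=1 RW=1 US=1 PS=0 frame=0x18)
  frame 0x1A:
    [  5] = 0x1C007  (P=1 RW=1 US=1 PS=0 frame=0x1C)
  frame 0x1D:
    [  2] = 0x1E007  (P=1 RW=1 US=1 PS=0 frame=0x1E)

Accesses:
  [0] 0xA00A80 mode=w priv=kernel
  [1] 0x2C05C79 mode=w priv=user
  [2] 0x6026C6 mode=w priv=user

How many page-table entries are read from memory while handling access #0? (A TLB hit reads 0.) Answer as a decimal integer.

Per-access translation:
#0 VA=0xA00A80 (w,kernel):
  L0 @0x14[5] → 0x15007  P=1,RW=1,US=1,PS=0
  L1 @0x15[0] → 0x18007  P=1,RW=1,US=1,PS=0
  ✓ 0x18A80  — 2 lookups
#1 VA=0x2C05C79 (w,user):
  L0 @0x14[22] → 0x1A007  P=1,RW=1,US=1,PS=0
  L1 @0x1A[5] → 0x1C007  P=1,RW=1,US=1,PS=0
  ✓ 0x1CC79  — 2 lookups
#2 VA=0x6026C6 (w,user):
  L0 @0x14[3] → 0x1D007  P=1,RW=1,US=1,PS=0
  L1 @0x1D[2] → 0x1E007  P=1,RW=1,US=1,PS=0
  ✓ 0x1E6C6  — 2 lookups

Entries read for #0: 2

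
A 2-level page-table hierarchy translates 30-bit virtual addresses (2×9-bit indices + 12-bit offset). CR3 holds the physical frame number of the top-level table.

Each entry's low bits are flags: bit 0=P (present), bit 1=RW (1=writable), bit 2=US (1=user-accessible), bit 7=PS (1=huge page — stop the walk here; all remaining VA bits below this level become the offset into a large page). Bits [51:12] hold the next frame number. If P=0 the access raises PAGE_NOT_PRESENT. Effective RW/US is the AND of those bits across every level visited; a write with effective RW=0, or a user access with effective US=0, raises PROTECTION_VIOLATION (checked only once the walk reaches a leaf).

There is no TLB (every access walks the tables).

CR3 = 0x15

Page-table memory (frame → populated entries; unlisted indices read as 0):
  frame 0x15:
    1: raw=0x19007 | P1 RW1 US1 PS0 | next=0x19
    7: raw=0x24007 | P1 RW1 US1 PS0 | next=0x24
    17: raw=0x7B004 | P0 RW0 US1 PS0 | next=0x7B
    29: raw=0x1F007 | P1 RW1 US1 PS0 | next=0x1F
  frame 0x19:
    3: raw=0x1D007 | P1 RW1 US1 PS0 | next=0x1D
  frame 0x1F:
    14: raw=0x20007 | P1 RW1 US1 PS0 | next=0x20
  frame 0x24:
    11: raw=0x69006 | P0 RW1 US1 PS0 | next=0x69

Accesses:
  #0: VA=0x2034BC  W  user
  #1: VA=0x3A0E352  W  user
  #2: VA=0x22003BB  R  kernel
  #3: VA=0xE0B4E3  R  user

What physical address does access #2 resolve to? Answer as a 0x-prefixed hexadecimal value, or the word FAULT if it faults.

Per-access translation:
#0 VA=0x2034BC (w,user):
  L0 @0x15[1] → 0x19007  P=1,RW=1,US=1,PS=0
  L1 @0x19[3] → 0x1D007  P=1,RW=1,US=1,PS=0
  → PA=0x1D4BC  (2 entries read)
#1 VA=0x3A0E352 (w,user):
  L0 @0x15[29] → 0x1F007  P=1,RW=1,US=1,PS=0
  L1 @0x1F[14] → 0x20007  P=1,RW=1,US=1,PS=0
  → PA=0x20352  (2 entries read)
#2 VA=0x22003BB (r,kernel):
  L0 @0x15[17] → 0x7B004  P=0,RW=0,US=1,PS=0
  ✗ PAGE_NOT_PRESENT  [1 reads]
#3 VA=0xE0B4E3 (r,user):
  L0 @0x15[7] → 0x24007  P=1,RW=1,US=1,PS=0
  L1 @0x24[11] → 0x69006  P=0,RW=1,US=1,PS=0
  ✗ PAGE_NOT_PRESENT  [2 reads]

Access #2 PA: FAULT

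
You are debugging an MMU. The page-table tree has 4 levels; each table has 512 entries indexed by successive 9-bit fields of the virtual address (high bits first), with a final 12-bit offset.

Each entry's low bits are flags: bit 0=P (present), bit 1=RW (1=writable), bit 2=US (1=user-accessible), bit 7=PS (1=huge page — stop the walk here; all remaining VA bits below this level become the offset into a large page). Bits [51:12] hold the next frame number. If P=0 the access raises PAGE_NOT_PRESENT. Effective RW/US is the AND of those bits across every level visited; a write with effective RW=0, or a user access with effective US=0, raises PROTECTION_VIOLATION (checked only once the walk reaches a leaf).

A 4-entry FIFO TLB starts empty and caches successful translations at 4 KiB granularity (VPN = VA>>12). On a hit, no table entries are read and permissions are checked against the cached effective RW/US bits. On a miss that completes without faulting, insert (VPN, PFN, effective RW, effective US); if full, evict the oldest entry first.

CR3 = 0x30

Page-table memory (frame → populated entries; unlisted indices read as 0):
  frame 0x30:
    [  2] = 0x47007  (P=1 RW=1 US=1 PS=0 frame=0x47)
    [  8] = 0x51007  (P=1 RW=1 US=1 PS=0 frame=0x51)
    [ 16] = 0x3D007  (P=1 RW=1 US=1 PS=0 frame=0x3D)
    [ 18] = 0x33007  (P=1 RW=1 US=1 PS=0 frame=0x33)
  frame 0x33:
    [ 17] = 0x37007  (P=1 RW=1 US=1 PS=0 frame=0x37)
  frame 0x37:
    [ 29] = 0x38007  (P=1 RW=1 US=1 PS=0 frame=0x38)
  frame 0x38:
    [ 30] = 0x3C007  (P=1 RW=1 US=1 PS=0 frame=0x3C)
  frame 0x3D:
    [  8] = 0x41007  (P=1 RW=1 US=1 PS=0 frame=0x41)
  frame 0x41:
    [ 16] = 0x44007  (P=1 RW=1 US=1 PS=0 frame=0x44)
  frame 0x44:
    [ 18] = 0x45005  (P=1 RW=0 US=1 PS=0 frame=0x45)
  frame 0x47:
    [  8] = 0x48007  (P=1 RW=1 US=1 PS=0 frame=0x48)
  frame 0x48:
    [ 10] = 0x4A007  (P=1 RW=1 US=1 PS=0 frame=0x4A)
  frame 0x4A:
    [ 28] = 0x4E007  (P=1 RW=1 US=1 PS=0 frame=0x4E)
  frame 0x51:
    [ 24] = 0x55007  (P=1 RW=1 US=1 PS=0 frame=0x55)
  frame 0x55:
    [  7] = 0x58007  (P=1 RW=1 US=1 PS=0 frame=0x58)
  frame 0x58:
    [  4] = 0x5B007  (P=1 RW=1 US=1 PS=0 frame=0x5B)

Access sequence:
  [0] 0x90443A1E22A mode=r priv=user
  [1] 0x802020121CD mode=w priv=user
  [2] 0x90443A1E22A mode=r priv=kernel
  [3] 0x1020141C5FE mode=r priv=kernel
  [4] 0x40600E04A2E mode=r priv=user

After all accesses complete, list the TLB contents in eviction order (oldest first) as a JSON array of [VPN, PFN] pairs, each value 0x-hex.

Per-access translation:
#0 VA=0x90443A1E22A (r,user):
  L0: frame=0x30 idx=18 entry=0x33007 [P=1 RW=1 US=1 PS=0]
  L1: frame=0x33 idx=17 entry=0x37007 [P=1 RW=1 US=1 PS=0]
  L2: frame=0x37 idx=29 entry=0x38007 [P=1 RW=1 US=1 PS=0]
  L3: frame=0x38 idx=30 entry=0x3C007 [P=1 RW=1 US=1 PS=0]
  → PA=0x3C22A  (4 entries read)
#1 VA=0x802020121CD (w,user):
  L0: frame=0x30 idx=16 entry=0x3D007 [P=1 RW=1 US=1 PS=0]
  L1: frame=0x3D idx=8 entry=0x41007 [P=1 RW=1 US=1 PS=0]
  L2: frame=0x41 idx=16 entry=0x44007 [P=1 RW=1 US=1 PS=0]
  L3: frame=0x44 idx=18 entry=0x45005 [P=1 RW=0 US=1 PS=0]
  ⇒ fault: PROTECTION_VIOLATION  — 4 lookups
#2 VA=0x90443A1E22A (r,kernel):
  TLB hit vpn=0x90443A1E → PA=0x3C22A
#3 VA=0x1020141C5FE (r,kernel):
  L0: frame=0x30 idx=2 entry=0x47007 [P=1 RW=1 US=1 PS=0]
  L1: frame=0x47 idx=8 entry=0x48007 [P=1 RW=1 US=1 PS=0]
  L2: frame=0x48 idx=10 entry=0x4A007 [P=1 RW=1 US=1 PS=0]
  L3: frame=0x4A idx=28 entry=0x4E007 [P=1 RW=1 US=1 PS=0]
  → PA=0x4E5FE  (4 entries read)
#4 VA=0x40600E04A2E (r,user):
  L0: frame=0x30 idx=8 entry=0x51007 [P=1 RW=1 US=1 PS=0]
  L1: frame=0x51 idx=24 entry=0x55007 [P=1 RW=1 US=1 PS=0]
  L2: frame=0x55 idx=7 entry=0x58007 [P=1 RW=1 US=1 PS=0]
  L3: frame=0x58 idx=4 entry=0x5B007 [P=1 RW=1 US=1 PS=0]
  → PA=0x5BA2E  (4 entries read)

TLB: [["0x90443A1E", "0x3C"], ["0x1020141C", "0x4E"], ["0x40600E04", "0x5B"]]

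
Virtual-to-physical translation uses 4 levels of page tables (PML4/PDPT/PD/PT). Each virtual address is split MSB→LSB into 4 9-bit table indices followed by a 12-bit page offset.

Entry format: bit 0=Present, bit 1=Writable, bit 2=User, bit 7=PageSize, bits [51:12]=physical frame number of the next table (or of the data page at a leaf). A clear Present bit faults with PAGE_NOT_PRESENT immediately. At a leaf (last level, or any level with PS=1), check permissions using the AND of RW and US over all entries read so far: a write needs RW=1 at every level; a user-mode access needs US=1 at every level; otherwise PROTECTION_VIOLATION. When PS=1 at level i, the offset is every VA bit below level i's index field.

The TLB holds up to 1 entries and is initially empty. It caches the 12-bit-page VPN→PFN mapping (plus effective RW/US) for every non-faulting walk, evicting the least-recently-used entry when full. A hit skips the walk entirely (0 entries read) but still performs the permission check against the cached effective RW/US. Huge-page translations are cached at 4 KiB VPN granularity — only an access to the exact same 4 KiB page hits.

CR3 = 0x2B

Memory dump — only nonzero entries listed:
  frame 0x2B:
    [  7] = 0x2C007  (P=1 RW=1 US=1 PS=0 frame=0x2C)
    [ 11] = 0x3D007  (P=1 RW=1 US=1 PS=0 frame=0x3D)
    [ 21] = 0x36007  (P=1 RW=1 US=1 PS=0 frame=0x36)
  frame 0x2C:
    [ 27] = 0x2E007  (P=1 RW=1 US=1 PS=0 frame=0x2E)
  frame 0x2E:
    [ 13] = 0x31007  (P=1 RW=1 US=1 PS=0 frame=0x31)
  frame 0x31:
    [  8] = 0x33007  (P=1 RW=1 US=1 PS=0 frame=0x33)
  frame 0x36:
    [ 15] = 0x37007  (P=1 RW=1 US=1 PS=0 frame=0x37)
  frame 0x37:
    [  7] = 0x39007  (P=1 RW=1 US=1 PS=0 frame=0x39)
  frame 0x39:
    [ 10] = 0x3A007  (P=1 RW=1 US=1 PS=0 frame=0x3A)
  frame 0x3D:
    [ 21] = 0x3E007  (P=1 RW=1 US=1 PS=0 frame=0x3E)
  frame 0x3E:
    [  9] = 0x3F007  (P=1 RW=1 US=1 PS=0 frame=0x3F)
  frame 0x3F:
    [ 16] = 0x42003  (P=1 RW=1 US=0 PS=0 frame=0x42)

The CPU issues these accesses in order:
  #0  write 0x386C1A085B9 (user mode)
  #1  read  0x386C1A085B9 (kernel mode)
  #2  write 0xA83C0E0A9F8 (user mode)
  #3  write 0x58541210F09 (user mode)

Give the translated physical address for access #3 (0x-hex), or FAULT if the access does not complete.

Per-access translation:
#0 VA=0x386C1A085B9 (w,user):
  L0 @0x2B[7] → 0x2C007  P=1,RW=1,US=1,PS=0
  L1 @0x2C[27] → 0x2E007  P=1,RW=1,US=1,PS=0
  L2 @0x2E[13] → 0x31007  P=1,RW=1,US=1,PS=0
  L3 @0x31[8] → 0x33007  P=1,RW=1,US=1,PS=0
  ✓ 0x335B9  — 4 lookups
#1 VA=0x386C1A085B9 (r,kernel):
  TLB hit vpn=0x386C1A08 → PA=0x335B9
#2 VA=0xA83C0E0A9F8 (w,user):
  L0 @0x2B[21] → 0x36007  P=1,RW=1,US=1,PS=0
  L1 @0x36[15] → 0x37007  P=1,RW=1,US=1,PS=0
  L2 @0x37[7] → 0x39007  P=1,RW=1,US=1,PS=0
  L3 @0x39[10] → 0x3A007  P=1,RW=1,US=1,PS=0
  ✓ 0x3A9F8  — 4 lookups
#3 VA=0x58541210F09 (w,user):
  L0 @0x2B[11] → 0x3D007  P=1,RW=1,US=1,PS=0
  L1 @0x3D[21] → 0x3E007  P=1,RW=1,US=1,PS=0
  L2 @0x3E[9] → 0x3F007  P=1,RW=1,US=1,PS=0
  L3 @0x3F[16] → 0x42003  P=1,RW=1,US=0,PS=0
  ✗ PROTECTION_VIOLATION  [4 reads]

Access #3 PA: FAULT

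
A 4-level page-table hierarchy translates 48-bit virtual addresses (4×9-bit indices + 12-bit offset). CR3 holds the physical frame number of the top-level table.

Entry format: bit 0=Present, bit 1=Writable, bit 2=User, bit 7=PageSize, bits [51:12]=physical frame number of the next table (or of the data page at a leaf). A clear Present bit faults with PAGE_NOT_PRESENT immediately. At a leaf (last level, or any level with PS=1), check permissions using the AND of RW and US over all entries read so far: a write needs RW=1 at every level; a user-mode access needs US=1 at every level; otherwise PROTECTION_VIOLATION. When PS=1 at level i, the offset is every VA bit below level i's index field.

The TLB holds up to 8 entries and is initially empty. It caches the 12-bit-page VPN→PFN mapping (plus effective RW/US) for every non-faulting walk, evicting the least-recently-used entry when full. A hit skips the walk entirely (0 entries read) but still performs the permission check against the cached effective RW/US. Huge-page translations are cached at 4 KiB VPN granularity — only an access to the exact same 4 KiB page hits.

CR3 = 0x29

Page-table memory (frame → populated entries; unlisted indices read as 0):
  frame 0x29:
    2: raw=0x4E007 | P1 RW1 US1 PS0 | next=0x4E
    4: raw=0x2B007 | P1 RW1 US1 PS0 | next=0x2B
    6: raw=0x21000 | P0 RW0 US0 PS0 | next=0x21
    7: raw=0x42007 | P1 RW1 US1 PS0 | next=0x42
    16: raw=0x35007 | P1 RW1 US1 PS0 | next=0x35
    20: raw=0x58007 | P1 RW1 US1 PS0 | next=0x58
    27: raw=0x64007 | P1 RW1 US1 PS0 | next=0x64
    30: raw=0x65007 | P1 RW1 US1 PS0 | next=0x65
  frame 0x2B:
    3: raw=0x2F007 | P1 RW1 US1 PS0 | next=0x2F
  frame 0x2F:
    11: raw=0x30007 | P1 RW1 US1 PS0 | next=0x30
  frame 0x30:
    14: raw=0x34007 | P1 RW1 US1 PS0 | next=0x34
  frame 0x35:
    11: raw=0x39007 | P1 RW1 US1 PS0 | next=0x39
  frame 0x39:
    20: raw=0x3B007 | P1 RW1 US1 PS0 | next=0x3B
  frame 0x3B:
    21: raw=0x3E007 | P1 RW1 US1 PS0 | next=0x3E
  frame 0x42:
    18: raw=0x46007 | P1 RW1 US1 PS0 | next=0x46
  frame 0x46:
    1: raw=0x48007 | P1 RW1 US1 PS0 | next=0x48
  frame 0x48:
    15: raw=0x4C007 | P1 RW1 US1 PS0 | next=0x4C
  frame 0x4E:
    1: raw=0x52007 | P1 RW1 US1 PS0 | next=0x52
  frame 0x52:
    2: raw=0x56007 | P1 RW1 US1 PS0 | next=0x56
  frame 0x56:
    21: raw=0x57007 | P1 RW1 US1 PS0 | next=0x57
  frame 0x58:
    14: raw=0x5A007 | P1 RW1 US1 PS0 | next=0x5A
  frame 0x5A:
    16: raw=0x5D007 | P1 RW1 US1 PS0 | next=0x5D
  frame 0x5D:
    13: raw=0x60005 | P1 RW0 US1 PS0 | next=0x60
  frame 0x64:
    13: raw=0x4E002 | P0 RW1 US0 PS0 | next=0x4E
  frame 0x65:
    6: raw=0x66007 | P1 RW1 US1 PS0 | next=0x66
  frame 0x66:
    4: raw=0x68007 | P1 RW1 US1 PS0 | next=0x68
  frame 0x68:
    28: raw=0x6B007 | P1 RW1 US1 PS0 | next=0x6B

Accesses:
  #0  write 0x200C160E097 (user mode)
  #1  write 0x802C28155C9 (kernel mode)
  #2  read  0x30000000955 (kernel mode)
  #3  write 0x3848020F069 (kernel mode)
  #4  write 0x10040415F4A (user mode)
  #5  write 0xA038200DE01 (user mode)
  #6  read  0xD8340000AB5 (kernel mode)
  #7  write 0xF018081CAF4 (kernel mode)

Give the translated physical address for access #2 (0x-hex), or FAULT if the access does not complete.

Per-access translation:
#0 VA=0x200C160E097 (w,user):
  L0: frame=0x29 idx=4 entry=0x2B007 [P=1 RW=1 US=1 PS=0]
  L1: frame=0x2B idx=3 entry=0x2F007 [P=1 RW=1 US=1 PS=0]
  L2: frame=0x2F idx=11 entry=0x30007 [P=1 RW=1 US=1 PS=0]
  L3: frame=0x30 idx=14 entry=0x34007 [P=1 RW=1 US=1 PS=0]
  ⇒ phys 0x34097  [4 reads]
#1 VA=0x802C28155C9 (w,kernel):
  L0: frame=0x29 idx=16 entry=0x35007 [P=1 RW=1 US=1 PS=0]
  L1: frame=0x35 idx=11 entry=0x39007 [P=1 RW=1 US=1 PS=0]
  L2: frame=0x39 idx=20 entry=0x3B007 [P=1 RW=1 US=1 PS=0]
  L3: frame=0x3B idx=21 entry=0x3E007 [P=1 RW=1 US=1 PS=0]
  ⇒ phys 0x3E5C9  [4 reads]
#2 VA=0x30000000955 (r,kernel):
  L0: frame=0x29 idx=6 entry=0x21000 [P=0 RW=0 US=0 PS=0]
  ⇒ fault: PAGE_NOT_PRESENT  — 1 lookups
#3 VA=0x3848020F069 (w,kernel):
  L0: frame=0x29 idx=7 entry=0x42007 [P=1 RW=1 US=1 PS=0]
  L1: frame=0x42 idx=18 entry=0x46007 [P=1 RW=1 US=1 PS=0]
  L2: frame=0x46 idx=1 entry=0x48007 [P=1 RW=1 US=1 PS=0]
  L3: frame=0x48 idx=15 entry=0x4C007 [P=1 RW=1 US=1 PS=0]
  ⇒ phys 0x4C069  [4 reads]
#4 VA=0x10040415F4A (w,user):
  L0: frame=0x29 idx=2 entry=0x4E007 [P=1 RW=1 US=1 PS=0]
  L1: frame=0x4E idx=1 entry=0x52007 [P=1 RW=1 US=1 PS=0]
  L2: frame=0x52 idx=2 entry=0x56007 [P=1 RW=1 US=1 PS=0]
  L3: frame=0x56 idx=21 entry=0x57007 [P=1 RW=1 US=1 PS=0]
  ⇒ phys 0x57F4A  [4 reads]
#5 VA=0xA038200DE01 (w,user):
  L0: frame=0x29 idx=20 entry=0x58007 [P=1 RW=1 US=1 PS=0]
  L1: frame=0x58 idx=14 entry=0x5A007 [P=1 RW=1 US=1 PS=0]
  L2: frame=0x5A idx=16 entry=0x5D007 [P=1 RW=1 US=1 PS=0]
  L3: frame=0x5D idx=13 entry=0x60005 [P=1 RW=0 US=1 PS=0]
  ⇒ fault: PROTECTION_VIOLATION  — 4 lookups
#6 VA=0xD8340000AB5 (r,kernel):
  L0: frame=0x29 idx=27 entry=0x64007 [P=1 RW=1 US=1 PS=0]
  L1: frame=0x64 idx=13 entry=0x4E002 [P=0 RW=1 US=0 PS=0]
  ⇒ fault: PAGE_NOT_PRESENT  — 2 lookups
#7 VA=0xF018081CAF4 (w,kernel):
  L0: frame=0x29 idx=30 entry=0x65007 [P=1 RW=1 US=1 PS=0]
  L1: frame=0x65 idx=6 entry=0x66007 [P=1 RW=1 US=1 PS=0]
  L2: frame=0x66 idx=4 entry=0x68007 [P=1 RW=1 US=1 PS=0]
  L3: frame=0x68 idx=28 entry=0x6B007 [P=1 RW=1 US=1 PS=0]
  ⇒ phys 0x6BAF4  [4 reads]

Access #2 PA: FAULT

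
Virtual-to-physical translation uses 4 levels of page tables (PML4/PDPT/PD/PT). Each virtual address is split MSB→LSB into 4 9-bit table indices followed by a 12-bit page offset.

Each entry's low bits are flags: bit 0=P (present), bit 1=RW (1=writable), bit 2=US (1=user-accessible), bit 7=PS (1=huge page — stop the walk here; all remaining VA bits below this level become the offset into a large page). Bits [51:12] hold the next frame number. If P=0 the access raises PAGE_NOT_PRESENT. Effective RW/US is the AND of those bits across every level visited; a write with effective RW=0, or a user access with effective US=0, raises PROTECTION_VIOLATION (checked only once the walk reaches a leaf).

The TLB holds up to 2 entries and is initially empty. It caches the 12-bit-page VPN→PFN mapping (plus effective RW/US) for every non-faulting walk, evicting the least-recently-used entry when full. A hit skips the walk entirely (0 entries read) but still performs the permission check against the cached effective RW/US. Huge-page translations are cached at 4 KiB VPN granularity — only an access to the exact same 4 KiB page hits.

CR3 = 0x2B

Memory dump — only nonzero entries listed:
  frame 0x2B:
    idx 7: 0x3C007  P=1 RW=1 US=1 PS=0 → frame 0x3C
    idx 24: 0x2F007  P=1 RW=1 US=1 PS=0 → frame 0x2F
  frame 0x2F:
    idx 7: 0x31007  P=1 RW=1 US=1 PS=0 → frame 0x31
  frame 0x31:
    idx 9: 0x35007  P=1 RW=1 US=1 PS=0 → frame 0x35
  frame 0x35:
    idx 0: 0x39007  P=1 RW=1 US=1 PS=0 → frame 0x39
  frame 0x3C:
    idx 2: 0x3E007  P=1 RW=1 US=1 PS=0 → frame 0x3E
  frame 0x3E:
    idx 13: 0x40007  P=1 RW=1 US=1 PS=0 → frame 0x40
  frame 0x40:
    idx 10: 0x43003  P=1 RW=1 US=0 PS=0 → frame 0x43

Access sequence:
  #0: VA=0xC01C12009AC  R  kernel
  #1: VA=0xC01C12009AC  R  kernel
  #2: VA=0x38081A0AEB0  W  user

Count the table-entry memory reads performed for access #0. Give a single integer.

Walk each access:
#0 VA=0xC01C12009AC (r,kernel):
  [0] read 0x2B idx=24: raw=0x2F007 flags P=1 W=1 U=1 S=0
  [1] read 0x2F idx=7: raw=0x31007 flags P=1 W=1 U=1 S=0
  [2] read 0x31 idx=9: raw=0x35007 flags P=1 W=1 U=1 S=0
  [3] read 0x35 idx=0: raw=0x39007 flags P=1 W=1 U=1 S=0
  → PA=0x399AC  (4 entries read)
#1 VA=0xC01C12009AC (r,kernel):
  TLB hit vpn=0xC01C1200 → PA=0x399AC
#2 VA=0x38081A0AEB0 (w,user):
  [0] read 0x2B idx=7: raw=0x3C007 flags P=1 W=1 U=1 S=0
  [1] read 0x3C idx=2: raw=0x3E007 flags P=1 W=1 U=1 S=0
  [2] read 0x3E idx=13: raw=0x40007 flags P=1 W=1 U=1 S=0
  [3] read 0x40 idx=10: raw=0x43003 flags P=1 W=1 U=0 S=0
  → PROTECTION_VIOLATION  (4 entries read)

Entries read for #0: 4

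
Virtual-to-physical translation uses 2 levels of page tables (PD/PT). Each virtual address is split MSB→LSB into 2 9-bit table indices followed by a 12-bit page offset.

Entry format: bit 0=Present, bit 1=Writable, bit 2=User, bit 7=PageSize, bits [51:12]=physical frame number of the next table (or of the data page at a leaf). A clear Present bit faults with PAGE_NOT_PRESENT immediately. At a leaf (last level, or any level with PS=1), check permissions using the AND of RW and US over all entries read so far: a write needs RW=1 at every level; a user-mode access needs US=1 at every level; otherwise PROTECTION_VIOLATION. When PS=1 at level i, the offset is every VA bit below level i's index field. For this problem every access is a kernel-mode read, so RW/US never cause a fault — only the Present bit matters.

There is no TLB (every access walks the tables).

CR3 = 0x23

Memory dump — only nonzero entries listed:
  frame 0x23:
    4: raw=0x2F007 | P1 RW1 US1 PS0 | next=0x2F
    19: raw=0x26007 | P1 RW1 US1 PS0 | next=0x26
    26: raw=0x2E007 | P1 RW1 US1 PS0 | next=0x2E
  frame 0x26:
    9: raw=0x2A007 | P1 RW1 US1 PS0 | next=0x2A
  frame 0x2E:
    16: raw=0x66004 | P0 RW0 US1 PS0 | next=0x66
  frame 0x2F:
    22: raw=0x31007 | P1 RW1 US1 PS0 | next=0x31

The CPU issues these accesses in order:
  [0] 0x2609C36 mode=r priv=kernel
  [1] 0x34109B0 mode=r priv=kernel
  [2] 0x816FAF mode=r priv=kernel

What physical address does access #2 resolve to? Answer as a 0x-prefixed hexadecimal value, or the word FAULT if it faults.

Per-access translation:
#0 VA=0x2609C36 (r,kernel):
  [0] read 0x23 idx=19: raw=0x26007 flags P=1 W=1 U=1 S=0
  [1] read 0x26 idx=9: raw=0x2A007 flags P=1 W=1 U=1 S=0
  → PA=0x2AC36  (2 entries read)
#1 VA=0x34109B0 (r,kernel):
  [0] read 0x23 idx=26: raw=0x2E007 flags P=1 W=1 U=1 S=0
  [1] read 0x2E idx=16: raw=0x66004 flags P=0 W=0 U=1 S=0
  ✗ PAGE_NOT_PRESENT  [2 reads]
#2 VA=0x816FAF (r,kernel):
  [0] read 0x23 idx=4: raw=0x2F007 flags P=1 W=1 U=1 S=0
  [1] read 0x2F idx=22: raw=0x31007 flags P=1 W=1 U=1 S=0
  → PA=0x31FAF  (2 entries read)

Access #2 PA: 0x31FAF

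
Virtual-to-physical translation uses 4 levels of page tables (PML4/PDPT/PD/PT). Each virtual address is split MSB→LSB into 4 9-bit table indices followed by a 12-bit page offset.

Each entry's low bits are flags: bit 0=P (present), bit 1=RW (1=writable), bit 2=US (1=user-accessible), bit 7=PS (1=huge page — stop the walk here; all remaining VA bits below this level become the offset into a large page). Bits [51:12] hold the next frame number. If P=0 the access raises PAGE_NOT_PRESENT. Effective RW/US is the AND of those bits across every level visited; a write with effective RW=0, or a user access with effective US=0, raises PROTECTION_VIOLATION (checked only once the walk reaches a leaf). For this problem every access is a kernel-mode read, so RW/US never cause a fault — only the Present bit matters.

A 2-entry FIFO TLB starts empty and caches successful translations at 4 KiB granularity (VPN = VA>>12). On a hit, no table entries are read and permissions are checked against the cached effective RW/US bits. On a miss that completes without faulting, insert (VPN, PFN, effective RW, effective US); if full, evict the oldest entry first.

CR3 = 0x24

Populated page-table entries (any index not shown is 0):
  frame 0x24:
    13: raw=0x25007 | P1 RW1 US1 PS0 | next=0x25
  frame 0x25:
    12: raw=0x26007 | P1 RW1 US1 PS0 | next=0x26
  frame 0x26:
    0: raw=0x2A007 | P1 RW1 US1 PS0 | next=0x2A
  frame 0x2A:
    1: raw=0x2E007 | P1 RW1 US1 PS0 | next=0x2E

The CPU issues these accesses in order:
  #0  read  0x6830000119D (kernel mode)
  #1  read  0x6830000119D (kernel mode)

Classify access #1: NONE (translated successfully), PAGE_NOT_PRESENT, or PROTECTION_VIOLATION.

Walk each access:
#0 VA=0x6830000119D (r,kernel):
  lvl0: tbl 0x24, slot 13 ⇒ 0x25007 (P1/RW1/US1/PS0)
  lvl1: tbl 0x25, slot 12 ⇒ 0x26007 (P1/RW1/US1/PS0)
  lvl2: tbl 0x26, slot 0 ⇒ 0x2A007 (P1/RW1/US1/PS0)
  lvl3: tbl 0x2A, slot 1 ⇒ 0x2E007 (P1/RW1/US1/PS0)
  ⇒ phys 0x2E19D  [4 reads]
#1 VA=0x6830000119D (r,kernel):
  TLB hit vpn=0x68300001 → PA=0x2E19D

Access #1 fault: NONE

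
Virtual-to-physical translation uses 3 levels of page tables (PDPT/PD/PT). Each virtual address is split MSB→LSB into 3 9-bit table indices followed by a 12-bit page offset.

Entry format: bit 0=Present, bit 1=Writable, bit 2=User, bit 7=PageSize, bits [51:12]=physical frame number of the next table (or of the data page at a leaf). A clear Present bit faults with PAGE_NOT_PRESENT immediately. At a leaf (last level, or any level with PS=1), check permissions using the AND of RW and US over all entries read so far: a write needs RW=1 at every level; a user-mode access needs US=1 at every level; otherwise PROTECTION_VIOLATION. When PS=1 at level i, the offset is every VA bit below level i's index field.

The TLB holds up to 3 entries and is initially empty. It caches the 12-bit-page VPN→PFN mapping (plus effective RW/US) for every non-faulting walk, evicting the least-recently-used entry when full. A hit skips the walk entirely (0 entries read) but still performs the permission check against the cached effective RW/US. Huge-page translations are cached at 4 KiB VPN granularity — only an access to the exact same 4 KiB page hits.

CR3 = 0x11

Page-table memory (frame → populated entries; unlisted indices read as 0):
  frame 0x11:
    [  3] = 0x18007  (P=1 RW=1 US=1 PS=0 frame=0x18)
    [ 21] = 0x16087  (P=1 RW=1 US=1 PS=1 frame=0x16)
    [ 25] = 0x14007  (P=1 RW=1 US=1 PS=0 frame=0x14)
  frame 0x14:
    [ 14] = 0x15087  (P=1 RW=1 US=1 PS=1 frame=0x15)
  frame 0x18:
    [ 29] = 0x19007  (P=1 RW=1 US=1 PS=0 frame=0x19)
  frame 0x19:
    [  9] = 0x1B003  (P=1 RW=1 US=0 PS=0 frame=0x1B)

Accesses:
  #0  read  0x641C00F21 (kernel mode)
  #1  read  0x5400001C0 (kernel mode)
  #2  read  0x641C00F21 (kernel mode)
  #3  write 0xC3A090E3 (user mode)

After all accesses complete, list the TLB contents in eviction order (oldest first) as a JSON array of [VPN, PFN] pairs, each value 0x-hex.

Trace:
#0 VA=0x641C00F21 (r,kernel):
  L0: frame=0x11 idx=25 entry=0x14007 [P=1 RW=1 US=1 PS=0]
  L1: frame=0x14 idx=14 entry=0x15087 [P=1 RW=1 US=1 PS=1]
  ⇒ phys 0x15F21 (huge @L1)  [2 reads]
#1 VA=0x5400001C0 (r,kernel):
  L0: frame=0x11 idx=21 entry=0x16087 [P=1 RW=1 US=1 PS=1]
  ⇒ phys 0x161C0 (huge @L0)  [1 reads]
#2 VA=0x641C00F21 (r,kernel):
  TLB hit vpn=0x641C00 → PA=0x15F21
#3 VA=0xC3A090E3 (w,user):
  L0: frame=0x11 idx=3 entry=0x18007 [P=1 RW=1 US=1 PS=0]
  L1: frame=0x18 idx=29 entry=0x19007 [P=1 RW=1 US=1 PS=0]
  L2: frame=0x19 idx=9 entry=0x1B003 [P=1 RW=1 US=0 PS=0]
  → PROTECTION_VIOLATION  (3 entries read)

TLB: [["0x540000", "0x16"], ["0x641C00", "0x15"]]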